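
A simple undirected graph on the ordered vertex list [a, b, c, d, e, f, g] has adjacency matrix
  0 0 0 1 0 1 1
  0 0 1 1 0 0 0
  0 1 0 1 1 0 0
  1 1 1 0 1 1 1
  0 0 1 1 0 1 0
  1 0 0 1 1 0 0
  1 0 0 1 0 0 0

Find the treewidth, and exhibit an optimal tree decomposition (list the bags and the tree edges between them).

Each bag holds 3 vertices, so the decomposition has width 2, which upper-bounds the treewidth. On the other hand G contains the 3-clique {a, d, g}. A clique must lie in a single bag of any decomposition, so no decomposition can have width below 2. The upper and lower bounds meet at 2, so that is the treewidth.

Treewidth 2.
One such decomposition:
Bags: B1 = {d, e, f}  B2 = {a, d, f}  B3 = {c, d, e}  B4 = {a, d, g}  B5 = {b, c, d}
Tree: B1–B2, B1–B3, B2–B4, B3–B5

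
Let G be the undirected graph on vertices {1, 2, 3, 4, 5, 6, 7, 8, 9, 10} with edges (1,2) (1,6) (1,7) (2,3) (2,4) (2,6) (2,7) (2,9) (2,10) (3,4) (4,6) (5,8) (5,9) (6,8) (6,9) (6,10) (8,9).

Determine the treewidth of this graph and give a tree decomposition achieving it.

Treewidth 2.
One such decomposition:
Bags: B1 = {1, 2, 6}  B2 = {2, 4, 6}  B3 = {2, 6, 9}  B4 = {2, 3, 4}  B5 = {2, 6, 10}  B6 = {6, 8, 9}  B7 = {1, 2, 7}  B8 = {5, 8, 9}
Tree: B1–B2, B1–B3, B2–B4, B3–B5, B3–B6, B1–B7, B6–B8

The largest bag has 3 vertices, giving width 2; this decomposition certifies tw(G) ≤ 2. For the lower bound, the 3 vertices {5, 8, 9} are pairwise adjacent, and any tree decomposition puts a clique entirely inside one bag — forcing width ≥ 2. Hence tw(G) = 2 exactly.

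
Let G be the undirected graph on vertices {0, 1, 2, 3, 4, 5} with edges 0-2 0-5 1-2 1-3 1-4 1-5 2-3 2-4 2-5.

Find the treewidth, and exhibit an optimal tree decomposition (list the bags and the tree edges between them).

Every bag has size at most 3, so the width is 3 − 1 = 2 and tw(G) ≤ 2. Conversely, {0, 2, 5} is a clique of size 3, and the vertices of any clique must share a bag in every tree decomposition; so some bag has ≥ 3 vertices and tw(G) ≥ 2. Therefore the treewidth is 2.

Treewidth 2.
One such decomposition:
Bags: B1 = {1, 2, 3}  B2 = {1, 2, 4}  B3 = {1, 2, 5}  B4 = {0, 2, 5}
Tree: B1–B2, B2–B3, B3–B4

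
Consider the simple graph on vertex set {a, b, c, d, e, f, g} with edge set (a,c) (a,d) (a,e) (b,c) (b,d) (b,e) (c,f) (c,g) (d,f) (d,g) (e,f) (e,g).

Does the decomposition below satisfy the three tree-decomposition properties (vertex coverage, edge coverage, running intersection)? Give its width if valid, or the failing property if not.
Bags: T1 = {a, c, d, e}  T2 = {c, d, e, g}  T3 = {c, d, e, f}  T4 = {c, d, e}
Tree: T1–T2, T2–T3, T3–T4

No — vertex b appears in no bag.

A tree decomposition must satisfy three properties: every vertex lies in some bag; for every edge, both endpoints lie together in some bag; and for every vertex, the bags containing it form a connected subtree. Here vertex b appears in no bag, so the decomposition is invalid.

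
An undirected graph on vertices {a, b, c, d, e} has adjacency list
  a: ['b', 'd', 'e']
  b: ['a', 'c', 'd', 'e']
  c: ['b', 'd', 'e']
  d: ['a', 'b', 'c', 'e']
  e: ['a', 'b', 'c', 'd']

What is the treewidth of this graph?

A width-3 tree decomposition is:
Bags: B1 = {a, b, d, e}  B2 = {b, c, d, e}
Tree: B1–B2
Every bag has size at most 4, so the width is 4 − 1 = 3 and tw(G) ≤ 3. On the other hand G contains the 4-clique {b, c, d, e}. A clique must lie in a single bag of any decomposition, so no decomposition can have width below 3. Combining the bounds, tw(G) = 3.

3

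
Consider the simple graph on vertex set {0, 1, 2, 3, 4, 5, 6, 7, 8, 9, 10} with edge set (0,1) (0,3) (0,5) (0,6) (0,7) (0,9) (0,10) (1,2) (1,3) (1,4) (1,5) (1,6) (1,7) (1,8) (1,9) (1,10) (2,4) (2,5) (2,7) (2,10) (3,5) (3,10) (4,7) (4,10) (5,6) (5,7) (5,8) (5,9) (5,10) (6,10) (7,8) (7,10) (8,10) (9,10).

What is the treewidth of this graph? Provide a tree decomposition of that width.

Each bag holds 5 vertices, so the decomposition has width 4, which upper-bounds the treewidth. Conversely, {1, 2, 4, 7, 10} is a clique of size 5, and the vertices of any clique must share a bag in every tree decomposition; so some bag has ≥ 5 vertices and tw(G) ≥ 4. The upper and lower bounds meet at 4, so that is the treewidth.

Treewidth 4.
One optimal decomposition is:
Bags: B1 = {1, 5, 7, 8, 10}  B2 = {1, 2, 5, 7, 10}  B3 = {1, 2, 4, 7, 10}  B4 = {0, 1, 5, 7, 10}  B5 = {0, 1, 5, 9, 10}  B6 = {0, 1, 5, 6, 10}  B7 = {0, 1, 3, 5, 10}
Tree: B1–B2, B2–B3, B1–B4, B4–B5, B5–B6, B4–B7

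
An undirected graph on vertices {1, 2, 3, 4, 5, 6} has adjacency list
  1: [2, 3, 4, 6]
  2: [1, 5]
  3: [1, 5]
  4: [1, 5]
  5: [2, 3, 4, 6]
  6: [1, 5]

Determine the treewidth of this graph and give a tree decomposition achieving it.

Each bag holds 3 vertices, so the decomposition has width 2, which upper-bounds the treewidth. For the lower bound, G contains the cycle 1–3–5–2–1, so G is not a forest; only forests have treewidth ≤ 1, hence tw(G) ≥ 2. Hence tw(G) = 2 exactly.

Treewidth 2.
One such decomposition:
Bags: B1 = {1, 3, 5}  B2 = {1, 2, 5}  B3 = {1, 5, 6}  B4 = {1, 4, 5}
Tree: B1–B2, B2–B3, B3–B4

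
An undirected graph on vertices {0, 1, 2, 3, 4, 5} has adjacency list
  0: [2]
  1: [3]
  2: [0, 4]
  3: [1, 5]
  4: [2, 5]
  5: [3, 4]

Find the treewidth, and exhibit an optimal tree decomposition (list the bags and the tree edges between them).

Every bag has size at most 2, so the width is 2 − 1 = 1 and tw(G) ≤ 1. Since G has at least one edge (e.g. 0–2), it is not an edgeless graph, so tw(G) ≥ 1. Hence tw(G) = 1 exactly.

Treewidth 1.
One optimal decomposition is:
Bags: B1 = {0, 2}  B2 = {2, 4}  B3 = {4, 5}  B4 = {3, 5}  B5 = {1, 3}
Tree: B1–B2, B2–B3, B3–B4, B4–B5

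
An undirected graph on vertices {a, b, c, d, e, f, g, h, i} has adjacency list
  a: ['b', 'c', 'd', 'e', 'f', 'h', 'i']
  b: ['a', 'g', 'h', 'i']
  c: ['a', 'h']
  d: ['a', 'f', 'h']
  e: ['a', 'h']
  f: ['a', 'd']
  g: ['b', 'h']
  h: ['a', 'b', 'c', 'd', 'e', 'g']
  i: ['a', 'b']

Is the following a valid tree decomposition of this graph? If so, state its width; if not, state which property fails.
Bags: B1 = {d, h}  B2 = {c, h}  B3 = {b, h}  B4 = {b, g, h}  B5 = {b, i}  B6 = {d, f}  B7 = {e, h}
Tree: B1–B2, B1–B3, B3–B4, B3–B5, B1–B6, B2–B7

A tree decomposition must satisfy three properties: every vertex lies in some bag; for every edge, both endpoints lie together in some bag; and for every vertex, the bags containing it form a connected subtree. Here vertex a appears in no bag, so the decomposition is invalid.

No — vertex a appears in no bag.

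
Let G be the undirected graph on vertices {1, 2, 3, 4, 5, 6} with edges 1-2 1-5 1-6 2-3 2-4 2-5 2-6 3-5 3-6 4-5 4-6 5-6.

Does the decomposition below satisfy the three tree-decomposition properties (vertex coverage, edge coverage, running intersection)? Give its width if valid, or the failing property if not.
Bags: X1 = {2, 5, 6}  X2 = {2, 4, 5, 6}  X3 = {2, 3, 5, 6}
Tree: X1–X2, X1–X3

No — vertex 1 appears in no bag.

A tree decomposition must satisfy three properties: every vertex lies in some bag; for every edge, both endpoints lie together in some bag; and for every vertex, the bags containing it form a connected subtree. Here vertex 1 appears in no bag, so the decomposition is invalid.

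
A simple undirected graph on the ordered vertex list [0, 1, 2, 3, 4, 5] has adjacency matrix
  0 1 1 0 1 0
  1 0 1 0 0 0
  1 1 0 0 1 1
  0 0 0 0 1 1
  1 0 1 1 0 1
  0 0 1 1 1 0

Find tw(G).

2

A width-2 tree decomposition is:
Bags: B1 = {2, 4, 5}  B2 = {3, 4, 5}  B3 = {0, 2, 4}  B4 = {0, 1, 2}
Tree: B1–B2, B1–B3, B3–B4
Each bag holds 3 vertices, so the decomposition has width 2, which upper-bounds the treewidth. On the other hand G contains the 3-clique {0, 1, 2}. A clique must lie in a single bag of any decomposition, so no decomposition can have width below 2. Combining the bounds, tw(G) = 2.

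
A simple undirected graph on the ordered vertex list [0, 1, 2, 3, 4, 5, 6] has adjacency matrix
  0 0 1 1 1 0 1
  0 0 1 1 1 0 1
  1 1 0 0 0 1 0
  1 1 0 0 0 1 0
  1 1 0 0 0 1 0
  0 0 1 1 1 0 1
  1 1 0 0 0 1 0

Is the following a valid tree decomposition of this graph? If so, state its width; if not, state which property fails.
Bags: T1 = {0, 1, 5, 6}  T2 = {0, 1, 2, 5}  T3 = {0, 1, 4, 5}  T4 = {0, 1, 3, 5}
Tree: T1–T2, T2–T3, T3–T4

Every vertex of G appears in some bag (union = {0, 1, 2, 3, 4, 5, 6}); every edge is covered by a bag; and for each vertex v the set of bags containing v is connected in the bag tree. The decomposition is therefore valid. The largest bag has 4 vertices, so the width is 3.

Yes; width 3.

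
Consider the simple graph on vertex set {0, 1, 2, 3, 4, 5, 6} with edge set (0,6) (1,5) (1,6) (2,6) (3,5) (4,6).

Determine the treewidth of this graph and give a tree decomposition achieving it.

The largest bag has 2 vertices, giving width 1; this decomposition certifies tw(G) ≤ 1. G has an edge, so its treewidth is at least 1. Hence tw(G) = 1 exactly.

Treewidth 1.
Bags: B1 = {3, 5}  B2 = {1, 5}  B3 = {1, 6}  B4 = {2, 6}  B5 = {0, 6}  B6 = {4, 6}
Tree: B1–B2, B2–B3, B3–B4, B3–B5, B3–B6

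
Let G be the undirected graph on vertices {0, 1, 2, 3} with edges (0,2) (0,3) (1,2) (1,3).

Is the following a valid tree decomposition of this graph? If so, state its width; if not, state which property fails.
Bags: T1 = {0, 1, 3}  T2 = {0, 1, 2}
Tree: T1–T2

Checking the three conditions: (i) the bags cover all of {0, 1, 2, 3}; (ii) for each edge, some bag contains both endpoints; (iii) the bags containing any fixed vertex form a subtree. All hold, so the decomposition is valid with width 3 − 1 = 2.

Yes; width 2.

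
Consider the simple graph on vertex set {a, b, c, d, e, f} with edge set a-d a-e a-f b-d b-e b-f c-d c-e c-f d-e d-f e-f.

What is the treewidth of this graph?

A width-3 tree decomposition is:
Bags: B1 = {b, d, e, f}  B2 = {c, d, e, f}  B3 = {a, d, e, f}
Tree: B1–B2, B2–B3
Every bag has size at most 4, so the width is 4 − 1 = 3 and tw(G) ≤ 3. Conversely, {c, d, e, f} is a clique of size 4, and the vertices of any clique must share a bag in every tree decomposition; so some bag has ≥ 4 vertices and tw(G) ≥ 3. The upper and lower bounds meet at 3, so that is the treewidth.

3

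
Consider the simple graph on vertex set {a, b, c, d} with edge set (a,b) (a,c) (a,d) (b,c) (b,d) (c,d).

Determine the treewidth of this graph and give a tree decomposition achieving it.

Treewidth 3.
One optimal decomposition is:
Bags: B1 = {a, b, c, d}
Tree: (single bag)

With just one bag of size 4, the width is 4 − 1 = 3, so tw(G) ≤ 3. Conversely, {a, b, c, d} is a clique of size 4, and the vertices of any clique must share a bag in every tree decomposition; so some bag has ≥ 4 vertices and tw(G) ≥ 3. Hence tw(G) = 3 exactly.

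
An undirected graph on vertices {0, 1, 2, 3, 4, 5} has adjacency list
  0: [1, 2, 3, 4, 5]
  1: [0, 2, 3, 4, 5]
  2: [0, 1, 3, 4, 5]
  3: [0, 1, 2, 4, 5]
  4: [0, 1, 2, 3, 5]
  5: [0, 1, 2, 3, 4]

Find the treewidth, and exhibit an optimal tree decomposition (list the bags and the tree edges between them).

A single bag containing all 6 vertices is trivially a valid decomposition of width 5. Conversely, {0, 1, 2, 3, 4, 5} is a clique of size 6, and the vertices of any clique must share a bag in every tree decomposition; so some bag has ≥ 6 vertices and tw(G) ≥ 5. Hence tw(G) = 5 exactly.

Treewidth 5.
Bags: B1 = {0, 1, 2, 3, 4, 5}
Tree: (single bag)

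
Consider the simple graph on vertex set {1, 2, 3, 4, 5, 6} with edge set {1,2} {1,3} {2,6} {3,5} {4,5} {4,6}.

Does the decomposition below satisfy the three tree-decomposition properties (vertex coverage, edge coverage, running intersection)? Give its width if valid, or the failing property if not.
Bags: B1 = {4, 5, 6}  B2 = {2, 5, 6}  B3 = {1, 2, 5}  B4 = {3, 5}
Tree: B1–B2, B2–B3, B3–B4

No — edge (1,3) lies in no bag.

A tree decomposition must satisfy three properties: every vertex lies in some bag; for every edge, both endpoints lie together in some bag; and for every vertex, the bags containing it form a connected subtree. Here edge (1,3) lies in no bag, so the decomposition is invalid.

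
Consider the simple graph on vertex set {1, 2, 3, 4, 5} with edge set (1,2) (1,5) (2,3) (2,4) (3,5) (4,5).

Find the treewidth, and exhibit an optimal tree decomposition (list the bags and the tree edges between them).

Every bag has size at most 3, so the width is 3 − 1 = 2 and tw(G) ≤ 2. The edges 3–2–4–5–3 form a cycle, so G is not a tree and its treewidth is at least 2. Combining the bounds, tw(G) = 2.

Treewidth 2.
One optimal decomposition is:
Bags: B1 = {2, 3, 5}  B2 = {2, 4, 5}  B3 = {1, 2, 5}
Tree: B1–B2, B2–B3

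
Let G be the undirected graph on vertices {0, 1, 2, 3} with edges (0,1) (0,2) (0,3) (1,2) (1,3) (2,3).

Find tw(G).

3

A width-3 tree decomposition is:
Bags: B1 = {0, 1, 2, 3}
Tree: (single bag)
With just one bag of size 4, the width is 4 − 1 = 3, so tw(G) ≤ 3. For the lower bound, the 4 vertices {0, 1, 2, 3} are pairwise adjacent, and any tree decomposition puts a clique entirely inside one bag — forcing width ≥ 3. Therefore the treewidth is 3.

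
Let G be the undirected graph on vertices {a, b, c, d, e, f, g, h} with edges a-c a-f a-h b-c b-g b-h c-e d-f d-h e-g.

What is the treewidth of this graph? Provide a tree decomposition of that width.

Treewidth 2.
Bags: B1 = {d, f, h}  B2 = {a, f, h}  B3 = {a, b, h}  B4 = {a, b, c}  B5 = {b, c, g}  B6 = {c, e, g}
Tree: B1–B2, B2–B3, B3–B4, B4–B5, B5–B6

The largest bag has 3 vertices, giving width 2; this decomposition certifies tw(G) ≤ 2. Since d–f–a–h–d is a cycle in G, G is not acyclic. Forests are exactly the graphs of treewidth ≤ 1, so tw(G) ≥ 2. Therefore the treewidth is 2.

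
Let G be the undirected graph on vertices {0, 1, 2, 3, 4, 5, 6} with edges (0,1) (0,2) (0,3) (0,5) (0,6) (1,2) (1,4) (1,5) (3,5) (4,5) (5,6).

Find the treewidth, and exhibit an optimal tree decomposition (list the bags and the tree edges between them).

Every bag has size at most 3, so the width is 3 − 1 = 2 and tw(G) ≤ 2. For the lower bound, the 3 vertices {0, 1, 2} are pairwise adjacent, and any tree decomposition puts a clique entirely inside one bag — forcing width ≥ 2. The upper and lower bounds meet at 2, so that is the treewidth.

Treewidth 2.
One optimal decomposition is:
Bags: B1 = {1, 4, 5}  B2 = {0, 1, 5}  B3 = {0, 1, 2}  B4 = {0, 3, 5}  B5 = {0, 5, 6}
Tree: B1–B2, B2–B3, B2–B4, B4–B5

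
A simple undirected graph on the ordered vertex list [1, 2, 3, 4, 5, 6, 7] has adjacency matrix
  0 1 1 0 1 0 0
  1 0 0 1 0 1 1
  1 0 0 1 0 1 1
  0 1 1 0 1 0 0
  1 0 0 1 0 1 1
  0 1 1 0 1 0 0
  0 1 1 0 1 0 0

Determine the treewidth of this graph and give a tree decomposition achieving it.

The largest bag has 4 vertices, giving width 3; this decomposition certifies tw(G) ≤ 3. For the lower bound: the 4 vertex sets {3,7}, {4,5}, {2}, {6} are disjoint, each induces a connected subgraph, and every pair is joined by at least one edge of G. Contracting each set to a single vertex therefore yields K_{4} as a minor, and since treewidth is minor-monotone, tw(G) ≥ tw(K_{4}) = 3. Combining the bounds, tw(G) = 3.

Treewidth 3.
Bags: B1 = {2, 3, 5, 7}  B2 = {2, 3, 4, 5}  B3 = {2, 3, 5, 6}  B4 = {1, 2, 3, 5}
Tree: B1–B2, B2–B3, B3–B4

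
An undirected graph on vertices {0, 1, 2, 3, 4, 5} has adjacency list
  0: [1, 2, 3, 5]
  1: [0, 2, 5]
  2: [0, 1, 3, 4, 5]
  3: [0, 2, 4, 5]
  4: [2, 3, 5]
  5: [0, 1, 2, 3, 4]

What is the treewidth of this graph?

A width-3 tree decomposition is:
Bags: B1 = {0, 2, 3, 5}  B2 = {2, 3, 4, 5}  B3 = {0, 1, 2, 5}
Tree: B1–B2, B1–B3
Every bag has size at most 4, so the width is 4 − 1 = 3 and tw(G) ≤ 3. On the other hand G contains the 4-clique {0, 1, 2, 5}. A clique must lie in a single bag of any decomposition, so no decomposition can have width below 3. Therefore the treewidth is 3.

3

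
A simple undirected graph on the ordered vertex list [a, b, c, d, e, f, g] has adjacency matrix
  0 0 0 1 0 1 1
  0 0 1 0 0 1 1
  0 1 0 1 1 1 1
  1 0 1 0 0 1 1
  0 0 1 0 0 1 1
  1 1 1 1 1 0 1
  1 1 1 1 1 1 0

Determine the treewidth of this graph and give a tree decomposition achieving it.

The largest bag has 4 vertices, giving width 3; this decomposition certifies tw(G) ≤ 3. On the other hand G contains the 4-clique {c, d, f, g}. A clique must lie in a single bag of any decomposition, so no decomposition can have width below 3. Combining the bounds, tw(G) = 3.

Treewidth 3.
One optimal decomposition is:
Bags: B1 = {c, d, f, g}  B2 = {c, e, f, g}  B3 = {b, c, f, g}  B4 = {a, d, f, g}
Tree: B1–B2, B2–B3, B1–B4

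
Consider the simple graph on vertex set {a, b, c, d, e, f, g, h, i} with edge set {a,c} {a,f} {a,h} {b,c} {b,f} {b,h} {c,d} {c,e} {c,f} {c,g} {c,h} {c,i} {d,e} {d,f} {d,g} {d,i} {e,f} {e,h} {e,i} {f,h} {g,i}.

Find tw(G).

A width-3 tree decomposition is:
Bags: B1 = {b, c, f, h}  B2 = {a, c, f, h}  B3 = {c, e, f, h}  B4 = {c, d, e, f}  B5 = {c, d, e, i}  B6 = {c, d, g, i}
Tree: B1–B2, B1–B3, B3–B4, B4–B5, B5–B6
Each bag holds 4 vertices, so the decomposition has width 3, which upper-bounds the treewidth. Conversely, {c, d, g, i} is a clique of size 4, and the vertices of any clique must share a bag in every tree decomposition; so some bag has ≥ 4 vertices and tw(G) ≥ 3. Hence tw(G) = 3 exactly.

3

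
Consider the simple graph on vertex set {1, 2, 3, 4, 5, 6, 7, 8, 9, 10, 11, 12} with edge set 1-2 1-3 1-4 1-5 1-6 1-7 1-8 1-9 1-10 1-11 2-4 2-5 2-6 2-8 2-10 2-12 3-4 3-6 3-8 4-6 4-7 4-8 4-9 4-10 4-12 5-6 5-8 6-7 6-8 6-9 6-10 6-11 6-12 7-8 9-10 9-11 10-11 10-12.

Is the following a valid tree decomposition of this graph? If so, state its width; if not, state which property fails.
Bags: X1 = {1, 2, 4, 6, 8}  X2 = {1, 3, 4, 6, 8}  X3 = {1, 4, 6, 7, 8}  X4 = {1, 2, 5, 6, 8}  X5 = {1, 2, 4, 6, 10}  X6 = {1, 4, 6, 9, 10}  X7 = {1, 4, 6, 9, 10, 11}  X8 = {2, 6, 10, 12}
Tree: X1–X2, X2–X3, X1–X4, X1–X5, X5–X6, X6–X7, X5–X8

No — edge (4,12) lies in no bag.

A tree decomposition must satisfy three properties: every vertex lies in some bag; for every edge, both endpoints lie together in some bag; and for every vertex, the bags containing it form a connected subtree. Here edge (4,12) lies in no bag, so the decomposition is invalid.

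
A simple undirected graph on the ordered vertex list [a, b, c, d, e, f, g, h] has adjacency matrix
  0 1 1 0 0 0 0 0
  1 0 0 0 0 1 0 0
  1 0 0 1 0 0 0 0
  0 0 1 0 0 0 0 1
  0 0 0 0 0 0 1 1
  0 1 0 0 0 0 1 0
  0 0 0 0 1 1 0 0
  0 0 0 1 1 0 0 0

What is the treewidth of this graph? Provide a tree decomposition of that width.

Treewidth 2.
One such decomposition:
Bags: B1 = {a, b, c}  B2 = {b, c, f}  B3 = {c, f, g}  B4 = {c, e, g}  B5 = {c, e, h}  B6 = {c, d, h}
Tree: B1–B2, B2–B3, B3–B4, B4–B5, B5–B6

The largest bag has 3 vertices, giving width 2; this decomposition certifies tw(G) ≤ 2. The edges c–a–b–f–g–e–h–d–c form a cycle, so G is not a tree and its treewidth is at least 2. Therefore the treewidth is 2.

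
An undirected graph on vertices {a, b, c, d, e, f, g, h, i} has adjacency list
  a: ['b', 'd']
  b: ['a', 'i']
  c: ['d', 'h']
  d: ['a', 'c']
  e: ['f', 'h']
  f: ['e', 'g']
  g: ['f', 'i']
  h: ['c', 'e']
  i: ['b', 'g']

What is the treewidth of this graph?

A width-2 tree decomposition is:
Bags: B1 = {a, b, i}  B2 = {a, g, i}  B3 = {a, f, g}  B4 = {a, e, f}  B5 = {a, e, h}  B6 = {a, c, h}  B7 = {a, c, d}
Tree: B1–B2, B2–B3, B3–B4, B4–B5, B5–B6, B6–B7
Each bag holds 3 vertices, so the decomposition has width 2, which upper-bounds the treewidth. For the lower bound, G contains the cycle a–b–i–g–f–e–h–c–d–a, so G is not a forest; only forests have treewidth ≤ 1, hence tw(G) ≥ 2. Hence tw(G) = 2 exactly.

2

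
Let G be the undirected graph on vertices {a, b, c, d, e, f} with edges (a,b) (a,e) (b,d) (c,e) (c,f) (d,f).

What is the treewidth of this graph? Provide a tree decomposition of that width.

Every bag has size at most 3, so the width is 3 − 1 = 2 and tw(G) ≤ 2. The edges c–e–a–b–d–f–c form a cycle, so G is not a tree and its treewidth is at least 2. Combining the bounds, tw(G) = 2.

Treewidth 2.
Bags: B1 = {a, c, e}  B2 = {a, b, c}  B3 = {b, c, d}  B4 = {c, d, f}
Tree: B1–B2, B2–B3, B3–B4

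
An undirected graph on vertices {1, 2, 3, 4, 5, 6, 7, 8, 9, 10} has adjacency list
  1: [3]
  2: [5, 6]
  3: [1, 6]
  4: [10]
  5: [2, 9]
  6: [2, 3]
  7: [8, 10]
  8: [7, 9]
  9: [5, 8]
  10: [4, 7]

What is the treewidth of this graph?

A width-1 tree decomposition is:
Bags: B1 = {1, 3}  B2 = {3, 6}  B3 = {2, 6}  B4 = {2, 5}  B5 = {5, 9}  B6 = {8, 9}  B7 = {7, 8}  B8 = {7, 10}  B9 = {4, 10}
Tree: B1–B2, B2–B3, B3–B4, B4–B5, B5–B6, B6–B7, B7–B8, B8–B9
Every bag has size at most 2, so the width is 2 − 1 = 1 and tw(G) ≤ 1. Any graph with an edge has treewidth ≥ 1, and G has the edge 1–3. Hence tw(G) = 1 exactly.

1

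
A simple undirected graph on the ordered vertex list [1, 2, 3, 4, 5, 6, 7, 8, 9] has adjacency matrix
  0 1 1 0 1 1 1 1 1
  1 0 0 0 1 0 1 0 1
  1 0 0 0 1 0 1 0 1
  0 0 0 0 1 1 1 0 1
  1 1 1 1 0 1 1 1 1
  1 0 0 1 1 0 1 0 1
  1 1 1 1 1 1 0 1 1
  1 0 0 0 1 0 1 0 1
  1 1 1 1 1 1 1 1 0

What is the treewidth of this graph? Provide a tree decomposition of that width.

The largest bag has 5 vertices, giving width 4; this decomposition certifies tw(G) ≤ 4. Conversely, {1, 5, 7, 8, 9} is a clique of size 5, and the vertices of any clique must share a bag in every tree decomposition; so some bag has ≥ 5 vertices and tw(G) ≥ 4. Combining the bounds, tw(G) = 4.

Treewidth 4.
One such decomposition:
Bags: B1 = {1, 2, 5, 7, 9}  B2 = {1, 5, 6, 7, 9}  B3 = {1, 3, 5, 7, 9}  B4 = {4, 5, 6, 7, 9}  B5 = {1, 5, 7, 8, 9}
Tree: B1–B2, B2–B3, B2–B4, B3–B5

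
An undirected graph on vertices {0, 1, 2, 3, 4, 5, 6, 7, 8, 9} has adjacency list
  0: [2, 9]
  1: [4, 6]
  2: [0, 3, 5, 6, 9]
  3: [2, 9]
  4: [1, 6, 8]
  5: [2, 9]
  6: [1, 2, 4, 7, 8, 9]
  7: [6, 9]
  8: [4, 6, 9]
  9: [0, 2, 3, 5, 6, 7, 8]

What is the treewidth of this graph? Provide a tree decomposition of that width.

Treewidth 2.
Bags: B1 = {6, 7, 9}  B2 = {6, 8, 9}  B3 = {2, 6, 9}  B4 = {2, 3, 9}  B5 = {4, 6, 8}  B6 = {0, 2, 9}  B7 = {1, 4, 6}  B8 = {2, 5, 9}
Tree: B1–B2, B1–B3, B3–B4, B2–B5, B3–B6, B5–B7, B6–B8

The largest bag has 3 vertices, giving width 2; this decomposition certifies tw(G) ≤ 2. For the lower bound, the 3 vertices {1, 4, 6} are pairwise adjacent, and any tree decomposition puts a clique entirely inside one bag — forcing width ≥ 2. Hence tw(G) = 2 exactly.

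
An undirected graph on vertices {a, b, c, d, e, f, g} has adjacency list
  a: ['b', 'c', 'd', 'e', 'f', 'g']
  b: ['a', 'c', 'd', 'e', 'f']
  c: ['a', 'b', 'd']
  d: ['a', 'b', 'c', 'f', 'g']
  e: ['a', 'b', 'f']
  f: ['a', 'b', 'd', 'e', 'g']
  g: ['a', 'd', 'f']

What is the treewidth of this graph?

3

A width-3 tree decomposition is:
Bags: B1 = {a, b, c, d}  B2 = {a, b, d, f}  B3 = {a, d, f, g}  B4 = {a, b, e, f}
Tree: B1–B2, B2–B3, B2–B4
Each bag holds 4 vertices, so the decomposition has width 3, which upper-bounds the treewidth. On the other hand G contains the 4-clique {a, b, c, d}. A clique must lie in a single bag of any decomposition, so no decomposition can have width below 3. The upper and lower bounds meet at 3, so that is the treewidth.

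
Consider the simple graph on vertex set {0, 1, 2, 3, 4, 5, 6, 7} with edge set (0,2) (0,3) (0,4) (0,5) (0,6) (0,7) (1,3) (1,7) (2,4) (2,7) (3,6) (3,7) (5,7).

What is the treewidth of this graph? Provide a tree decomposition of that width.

Treewidth 2.
One optimal decomposition is:
Bags: B1 = {0, 2, 7}  B2 = {0, 5, 7}  B3 = {0, 3, 7}  B4 = {1, 3, 7}  B5 = {0, 2, 4}  B6 = {0, 3, 6}
Tree: B1–B2, B2–B3, B3–B4, B1–B5, B3–B6

Every bag has size at most 3, so the width is 3 − 1 = 2 and tw(G) ≤ 2. Conversely, {0, 2, 4} is a clique of size 3, and the vertices of any clique must share a bag in every tree decomposition; so some bag has ≥ 3 vertices and tw(G) ≥ 2. Combining the bounds, tw(G) = 2.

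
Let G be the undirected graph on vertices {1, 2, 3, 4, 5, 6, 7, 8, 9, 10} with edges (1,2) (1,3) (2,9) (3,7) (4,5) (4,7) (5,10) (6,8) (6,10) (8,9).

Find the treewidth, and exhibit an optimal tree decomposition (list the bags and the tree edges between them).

Every bag has size at most 3, so the width is 3 − 1 = 2 and tw(G) ≤ 2. The edges 1–3–7–4–5–10–6–8–9–2–1 form a cycle, so G is not a tree and its treewidth is at least 2. Therefore the treewidth is 2.

Treewidth 2.
One optimal decomposition is:
Bags: B1 = {1, 3, 7}  B2 = {1, 4, 7}  B3 = {1, 4, 5}  B4 = {1, 5, 10}  B5 = {1, 6, 10}  B6 = {1, 6, 8}  B7 = {1, 8, 9}  B8 = {1, 2, 9}
Tree: B1–B2, B2–B3, B3–B4, B4–B5, B5–B6, B6–B7, B7–B8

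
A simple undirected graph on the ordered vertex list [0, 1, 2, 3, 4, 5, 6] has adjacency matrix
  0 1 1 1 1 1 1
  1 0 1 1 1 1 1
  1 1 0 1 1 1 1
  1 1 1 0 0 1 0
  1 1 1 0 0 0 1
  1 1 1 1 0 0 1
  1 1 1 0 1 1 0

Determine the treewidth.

A width-4 tree decomposition is:
Bags: B1 = {0, 1, 2, 5, 6}  B2 = {0, 1, 2, 4, 6}  B3 = {0, 1, 2, 3, 5}
Tree: B1–B2, B1–B3
Each bag holds 5 vertices, so the decomposition has width 4, which upper-bounds the treewidth. On the other hand G contains the 5-clique {0, 1, 2, 4, 6}. A clique must lie in a single bag of any decomposition, so no decomposition can have width below 4. The upper and lower bounds meet at 4, so that is the treewidth.

4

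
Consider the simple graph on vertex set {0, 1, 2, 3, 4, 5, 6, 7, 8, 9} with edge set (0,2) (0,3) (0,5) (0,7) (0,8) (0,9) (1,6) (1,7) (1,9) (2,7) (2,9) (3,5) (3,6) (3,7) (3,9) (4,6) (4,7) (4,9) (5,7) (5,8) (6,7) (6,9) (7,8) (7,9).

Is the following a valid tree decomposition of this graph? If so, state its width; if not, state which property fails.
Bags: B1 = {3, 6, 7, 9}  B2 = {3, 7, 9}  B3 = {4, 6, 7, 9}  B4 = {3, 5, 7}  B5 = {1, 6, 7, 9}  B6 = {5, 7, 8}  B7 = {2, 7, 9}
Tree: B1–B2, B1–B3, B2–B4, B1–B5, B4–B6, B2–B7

No — vertex 0 appears in no bag.

A tree decomposition must satisfy three properties: every vertex lies in some bag; for every edge, both endpoints lie together in some bag; and for every vertex, the bags containing it form a connected subtree. Here vertex 0 appears in no bag, so the decomposition is invalid.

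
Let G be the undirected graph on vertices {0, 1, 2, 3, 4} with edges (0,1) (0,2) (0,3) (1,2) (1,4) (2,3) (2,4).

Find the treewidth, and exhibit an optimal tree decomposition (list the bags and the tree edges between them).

The largest bag has 3 vertices, giving width 2; this decomposition certifies tw(G) ≤ 2. For the lower bound, the 3 vertices {0, 1, 2} are pairwise adjacent, and any tree decomposition puts a clique entirely inside one bag — forcing width ≥ 2. Therefore the treewidth is 2.

Treewidth 2.
One optimal decomposition is:
Bags: B1 = {0, 1, 2}  B2 = {0, 2, 3}  B3 = {1, 2, 4}
Tree: B1–B2, B1–B3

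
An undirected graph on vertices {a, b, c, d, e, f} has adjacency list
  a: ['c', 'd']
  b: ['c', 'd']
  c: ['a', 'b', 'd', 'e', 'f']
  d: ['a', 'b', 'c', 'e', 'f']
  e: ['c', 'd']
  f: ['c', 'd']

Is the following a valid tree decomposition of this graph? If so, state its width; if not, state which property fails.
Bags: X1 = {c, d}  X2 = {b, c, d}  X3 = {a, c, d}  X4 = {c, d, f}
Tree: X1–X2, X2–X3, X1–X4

A tree decomposition must satisfy three properties: every vertex lies in some bag; for every edge, both endpoints lie together in some bag; and for every vertex, the bags containing it form a connected subtree. Here vertex e appears in no bag, so the decomposition is invalid.

No — vertex e appears in no bag.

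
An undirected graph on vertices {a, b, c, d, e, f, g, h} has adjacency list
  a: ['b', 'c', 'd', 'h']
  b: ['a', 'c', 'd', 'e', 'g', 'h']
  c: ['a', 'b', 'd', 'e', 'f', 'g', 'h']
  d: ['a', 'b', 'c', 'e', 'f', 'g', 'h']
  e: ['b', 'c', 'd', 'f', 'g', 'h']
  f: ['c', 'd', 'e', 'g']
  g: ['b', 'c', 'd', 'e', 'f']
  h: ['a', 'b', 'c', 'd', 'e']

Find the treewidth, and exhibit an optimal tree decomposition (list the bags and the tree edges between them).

Every bag has size at most 5, so the width is 5 − 1 = 4 and tw(G) ≤ 4. For the lower bound, the 5 vertices {c, d, e, f, g} are pairwise adjacent, and any tree decomposition puts a clique entirely inside one bag — forcing width ≥ 4. Hence tw(G) = 4 exactly.

Treewidth 4.
One such decomposition:
Bags: B1 = {b, c, d, e, h}  B2 = {a, b, c, d, h}  B3 = {b, c, d, e, g}  B4 = {c, d, e, f, g}
Tree: B1–B2, B1–B3, B3–B4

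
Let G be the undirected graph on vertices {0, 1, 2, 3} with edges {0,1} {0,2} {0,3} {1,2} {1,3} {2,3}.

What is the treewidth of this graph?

3

A width-3 tree decomposition is:
Bags: B1 = {0, 1, 2, 3}
Tree: (single bag)
A single bag containing all 4 vertices is trivially a valid decomposition of width 3. On the other hand G contains the 4-clique {0, 1, 2, 3}. A clique must lie in a single bag of any decomposition, so no decomposition can have width below 3. Therefore the treewidth is 3.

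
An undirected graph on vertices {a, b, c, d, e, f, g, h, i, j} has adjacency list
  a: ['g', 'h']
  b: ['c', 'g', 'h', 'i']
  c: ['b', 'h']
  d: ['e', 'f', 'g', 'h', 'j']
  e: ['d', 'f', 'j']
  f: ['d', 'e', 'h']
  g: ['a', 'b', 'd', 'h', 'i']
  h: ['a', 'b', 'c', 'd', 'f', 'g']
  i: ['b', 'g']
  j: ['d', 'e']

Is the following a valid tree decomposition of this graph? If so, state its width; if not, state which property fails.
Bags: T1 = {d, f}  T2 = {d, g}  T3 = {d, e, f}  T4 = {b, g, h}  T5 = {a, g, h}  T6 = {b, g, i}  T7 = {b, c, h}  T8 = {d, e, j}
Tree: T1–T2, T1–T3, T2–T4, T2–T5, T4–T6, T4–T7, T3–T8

A tree decomposition must satisfy three properties: every vertex lies in some bag; for every edge, both endpoints lie together in some bag; and for every vertex, the bags containing it form a connected subtree. Here edge (f,h) lies in no bag, so the decomposition is invalid.

No — edge (f,h) lies in no bag.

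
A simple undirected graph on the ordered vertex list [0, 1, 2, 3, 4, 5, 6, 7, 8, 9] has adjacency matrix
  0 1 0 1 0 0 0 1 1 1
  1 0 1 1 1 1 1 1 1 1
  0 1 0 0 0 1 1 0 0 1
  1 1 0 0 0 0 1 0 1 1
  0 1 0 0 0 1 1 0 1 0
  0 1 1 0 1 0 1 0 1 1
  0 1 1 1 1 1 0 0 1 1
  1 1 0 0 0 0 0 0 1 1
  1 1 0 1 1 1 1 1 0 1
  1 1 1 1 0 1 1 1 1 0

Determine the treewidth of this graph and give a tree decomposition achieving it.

Each bag holds 5 vertices, so the decomposition has width 4, which upper-bounds the treewidth. For the lower bound, the 5 vertices {0, 1, 3, 8, 9} are pairwise adjacent, and any tree decomposition puts a clique entirely inside one bag — forcing width ≥ 4. The upper and lower bounds meet at 4, so that is the treewidth.

Treewidth 4.
One such decomposition:
Bags: B1 = {1, 3, 6, 8, 9}  B2 = {0, 1, 3, 8, 9}  B3 = {1, 5, 6, 8, 9}  B4 = {1, 4, 5, 6, 8}  B5 = {1, 2, 5, 6, 9}  B6 = {0, 1, 7, 8, 9}
Tree: B1–B2, B1–B3, B3–B4, B3–B5, B2–B6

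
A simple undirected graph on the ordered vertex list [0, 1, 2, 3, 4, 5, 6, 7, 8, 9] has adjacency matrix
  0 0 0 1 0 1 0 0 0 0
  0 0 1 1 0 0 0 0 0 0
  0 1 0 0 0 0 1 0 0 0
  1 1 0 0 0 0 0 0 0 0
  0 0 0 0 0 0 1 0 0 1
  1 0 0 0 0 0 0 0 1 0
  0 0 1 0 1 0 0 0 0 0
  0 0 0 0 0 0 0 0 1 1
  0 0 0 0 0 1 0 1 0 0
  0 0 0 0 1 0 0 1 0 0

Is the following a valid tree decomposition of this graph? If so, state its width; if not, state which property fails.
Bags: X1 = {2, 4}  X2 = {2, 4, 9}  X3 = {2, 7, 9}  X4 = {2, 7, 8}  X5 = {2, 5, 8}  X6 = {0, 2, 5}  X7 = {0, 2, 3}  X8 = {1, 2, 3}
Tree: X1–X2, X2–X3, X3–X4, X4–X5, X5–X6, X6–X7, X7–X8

A tree decomposition must satisfy three properties: every vertex lies in some bag; for every edge, both endpoints lie together in some bag; and for every vertex, the bags containing it form a connected subtree. Here vertex 6 appears in no bag, so the decomposition is invalid.

No — vertex 6 appears in no bag.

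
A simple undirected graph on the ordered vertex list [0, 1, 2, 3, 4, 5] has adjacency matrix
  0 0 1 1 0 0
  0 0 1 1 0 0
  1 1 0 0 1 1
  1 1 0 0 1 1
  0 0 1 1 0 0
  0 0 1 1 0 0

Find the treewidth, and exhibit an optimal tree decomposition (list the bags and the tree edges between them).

The largest bag has 3 vertices, giving width 2; this decomposition certifies tw(G) ≤ 2. Since 3–5–2–1–3 is a cycle in G, G is not acyclic. Forests are exactly the graphs of treewidth ≤ 1, so tw(G) ≥ 2. Therefore the treewidth is 2.

Treewidth 2.
One such decomposition:
Bags: B1 = {2, 3, 5}  B2 = {1, 2, 3}  B3 = {2, 3, 4}  B4 = {0, 2, 3}
Tree: B1–B2, B2–B3, B3–B4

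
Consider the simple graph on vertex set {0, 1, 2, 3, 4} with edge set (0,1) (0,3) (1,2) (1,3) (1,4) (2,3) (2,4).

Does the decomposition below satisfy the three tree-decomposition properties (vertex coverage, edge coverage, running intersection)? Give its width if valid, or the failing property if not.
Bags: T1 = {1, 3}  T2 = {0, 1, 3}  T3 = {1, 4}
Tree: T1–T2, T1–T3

No — vertex 2 appears in no bag.

A tree decomposition must satisfy three properties: every vertex lies in some bag; for every edge, both endpoints lie together in some bag; and for every vertex, the bags containing it form a connected subtree. Here vertex 2 appears in no bag, so the decomposition is invalid.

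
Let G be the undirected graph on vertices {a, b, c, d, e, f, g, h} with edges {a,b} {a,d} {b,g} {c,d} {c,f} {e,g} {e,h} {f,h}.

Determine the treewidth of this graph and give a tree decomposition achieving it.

Each bag holds 3 vertices, so the decomposition has width 2, which upper-bounds the treewidth. The edges d–a–b–g–e–h–f–c–d form a cycle, so G is not a tree and its treewidth is at least 2. The upper and lower bounds meet at 2, so that is the treewidth.

Treewidth 2.
Bags: B1 = {a, b, d}  B2 = {b, d, g}  B3 = {d, e, g}  B4 = {d, e, h}  B5 = {d, f, h}  B6 = {c, d, f}
Tree: B1–B2, B2–B3, B3–B4, B4–B5, B5–B6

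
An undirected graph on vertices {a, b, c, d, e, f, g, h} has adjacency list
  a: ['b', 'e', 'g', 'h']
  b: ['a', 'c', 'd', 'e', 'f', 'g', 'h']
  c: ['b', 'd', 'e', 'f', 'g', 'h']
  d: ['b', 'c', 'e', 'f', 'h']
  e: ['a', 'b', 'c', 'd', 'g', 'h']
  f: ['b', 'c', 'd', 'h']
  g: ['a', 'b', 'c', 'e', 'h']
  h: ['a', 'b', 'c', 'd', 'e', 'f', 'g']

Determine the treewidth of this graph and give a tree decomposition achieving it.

Every bag has size at most 5, so the width is 5 − 1 = 4 and tw(G) ≤ 4. On the other hand G contains the 5-clique {b, c, d, e, h}. A clique must lie in a single bag of any decomposition, so no decomposition can have width below 4. Therefore the treewidth is 4.

Treewidth 4.
One such decomposition:
Bags: B1 = {a, b, e, g, h}  B2 = {b, c, e, g, h}  B3 = {b, c, d, e, h}  B4 = {b, c, d, f, h}
Tree: B1–B2, B2–B3, B3–B4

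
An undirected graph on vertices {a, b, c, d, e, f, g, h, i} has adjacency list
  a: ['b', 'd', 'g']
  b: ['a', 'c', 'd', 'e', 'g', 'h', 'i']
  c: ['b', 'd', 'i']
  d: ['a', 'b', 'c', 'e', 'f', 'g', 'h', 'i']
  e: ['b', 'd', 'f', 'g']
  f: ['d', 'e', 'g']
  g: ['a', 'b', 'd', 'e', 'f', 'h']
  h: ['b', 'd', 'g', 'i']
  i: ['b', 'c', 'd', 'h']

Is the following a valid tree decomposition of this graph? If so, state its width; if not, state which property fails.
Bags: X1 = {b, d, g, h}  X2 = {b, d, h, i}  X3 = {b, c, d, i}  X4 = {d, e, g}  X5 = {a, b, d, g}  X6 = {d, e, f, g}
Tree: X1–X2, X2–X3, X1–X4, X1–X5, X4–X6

A tree decomposition must satisfy three properties: every vertex lies in some bag; for every edge, both endpoints lie together in some bag; and for every vertex, the bags containing it form a connected subtree. Here edge (b,e) lies in no bag, so the decomposition is invalid.

No — edge (b,e) lies in no bag.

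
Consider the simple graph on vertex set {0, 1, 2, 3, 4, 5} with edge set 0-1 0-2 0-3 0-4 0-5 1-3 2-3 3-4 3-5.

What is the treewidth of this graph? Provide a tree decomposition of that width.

Treewidth 2.
One such decomposition:
Bags: B1 = {0, 2, 3}  B2 = {0, 3, 5}  B3 = {0, 1, 3}  B4 = {0, 3, 4}
Tree: B1–B2, B1–B3, B2–B4

Every bag has size at most 3, so the width is 3 − 1 = 2 and tw(G) ≤ 2. Conversely, {0, 1, 3} is a clique of size 3, and the vertices of any clique must share a bag in every tree decomposition; so some bag has ≥ 3 vertices and tw(G) ≥ 2. Combining the bounds, tw(G) = 2.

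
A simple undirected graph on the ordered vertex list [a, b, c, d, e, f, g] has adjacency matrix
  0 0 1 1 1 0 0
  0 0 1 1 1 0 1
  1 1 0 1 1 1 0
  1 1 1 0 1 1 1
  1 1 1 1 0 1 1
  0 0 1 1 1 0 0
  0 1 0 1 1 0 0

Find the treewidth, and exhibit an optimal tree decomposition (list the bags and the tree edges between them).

Each bag holds 4 vertices, so the decomposition has width 3, which upper-bounds the treewidth. For the lower bound, the 4 vertices {b, d, e, g} are pairwise adjacent, and any tree decomposition puts a clique entirely inside one bag — forcing width ≥ 3. Hence tw(G) = 3 exactly.

Treewidth 3.
One optimal decomposition is:
Bags: B1 = {b, d, e, g}  B2 = {b, c, d, e}  B3 = {c, d, e, f}  B4 = {a, c, d, e}
Tree: B1–B2, B2–B3, B2–B4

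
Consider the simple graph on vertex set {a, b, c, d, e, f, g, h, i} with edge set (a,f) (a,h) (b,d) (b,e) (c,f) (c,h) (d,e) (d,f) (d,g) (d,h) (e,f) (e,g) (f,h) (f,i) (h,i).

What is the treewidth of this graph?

A width-2 tree decomposition is:
Bags: B1 = {d, e, f}  B2 = {b, d, e}  B3 = {d, e, g}  B4 = {d, f, h}  B5 = {a, f, h}  B6 = {c, f, h}  B7 = {f, h, i}
Tree: B1–B2, B1–B3, B1–B4, B4–B5, B4–B6, B5–B7
Each bag holds 3 vertices, so the decomposition has width 2, which upper-bounds the treewidth. On the other hand G contains the 3-clique {d, e, g}. A clique must lie in a single bag of any decomposition, so no decomposition can have width below 2. Combining the bounds, tw(G) = 2.

2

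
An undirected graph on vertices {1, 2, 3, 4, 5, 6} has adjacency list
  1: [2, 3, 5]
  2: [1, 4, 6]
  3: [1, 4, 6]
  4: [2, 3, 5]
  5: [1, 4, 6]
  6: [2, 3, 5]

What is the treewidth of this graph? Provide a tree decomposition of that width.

Treewidth 3.
Bags: B1 = {2, 3, 5, 6}  B2 = {2, 3, 4, 5}  B3 = {1, 2, 3, 5}
Tree: B1–B2, B2–B3

Every bag has size at most 4, so the width is 4 − 1 = 3 and tw(G) ≤ 3. For the lower bound: the 4 vertex sets {5,6}, {2,4}, {3}, {1} are disjoint, each induces a connected subgraph, and every pair is joined by at least one edge of G. Contracting each set to a single vertex therefore yields K_{4} as a minor, and since treewidth is minor-monotone, tw(G) ≥ tw(K_{4}) = 3. Hence tw(G) = 3 exactly.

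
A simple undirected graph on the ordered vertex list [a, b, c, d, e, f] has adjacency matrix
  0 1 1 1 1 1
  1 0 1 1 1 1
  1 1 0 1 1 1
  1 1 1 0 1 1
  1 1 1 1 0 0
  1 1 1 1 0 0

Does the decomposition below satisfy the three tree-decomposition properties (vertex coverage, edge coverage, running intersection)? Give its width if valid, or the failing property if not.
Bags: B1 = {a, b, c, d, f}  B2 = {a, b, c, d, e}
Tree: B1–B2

Checking the three conditions: (i) the bags cover all of {a, b, c, d, e, f}; (ii) for each edge, some bag contains both endpoints; (iii) the bags containing any fixed vertex form a subtree. All hold, so the decomposition is valid with width 5 − 1 = 4.

Yes; width 4.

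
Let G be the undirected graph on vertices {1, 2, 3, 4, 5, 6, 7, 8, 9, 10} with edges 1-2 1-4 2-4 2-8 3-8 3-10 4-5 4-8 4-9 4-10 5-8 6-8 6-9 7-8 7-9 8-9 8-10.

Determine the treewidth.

A width-2 tree decomposition is:
Bags: B1 = {2, 4, 8}  B2 = {4, 8, 10}  B3 = {4, 8, 9}  B4 = {6, 8, 9}  B5 = {4, 5, 8}  B6 = {7, 8, 9}  B7 = {3, 8, 10}  B8 = {1, 2, 4}
Tree: B1–B2, B2–B3, B3–B4, B2–B5, B4–B6, B2–B7, B1–B8
The largest bag has 3 vertices, giving width 2; this decomposition certifies tw(G) ≤ 2. On the other hand G contains the 3-clique {3, 8, 10}. A clique must lie in a single bag of any decomposition, so no decomposition can have width below 2. Combining the bounds, tw(G) = 2.

2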